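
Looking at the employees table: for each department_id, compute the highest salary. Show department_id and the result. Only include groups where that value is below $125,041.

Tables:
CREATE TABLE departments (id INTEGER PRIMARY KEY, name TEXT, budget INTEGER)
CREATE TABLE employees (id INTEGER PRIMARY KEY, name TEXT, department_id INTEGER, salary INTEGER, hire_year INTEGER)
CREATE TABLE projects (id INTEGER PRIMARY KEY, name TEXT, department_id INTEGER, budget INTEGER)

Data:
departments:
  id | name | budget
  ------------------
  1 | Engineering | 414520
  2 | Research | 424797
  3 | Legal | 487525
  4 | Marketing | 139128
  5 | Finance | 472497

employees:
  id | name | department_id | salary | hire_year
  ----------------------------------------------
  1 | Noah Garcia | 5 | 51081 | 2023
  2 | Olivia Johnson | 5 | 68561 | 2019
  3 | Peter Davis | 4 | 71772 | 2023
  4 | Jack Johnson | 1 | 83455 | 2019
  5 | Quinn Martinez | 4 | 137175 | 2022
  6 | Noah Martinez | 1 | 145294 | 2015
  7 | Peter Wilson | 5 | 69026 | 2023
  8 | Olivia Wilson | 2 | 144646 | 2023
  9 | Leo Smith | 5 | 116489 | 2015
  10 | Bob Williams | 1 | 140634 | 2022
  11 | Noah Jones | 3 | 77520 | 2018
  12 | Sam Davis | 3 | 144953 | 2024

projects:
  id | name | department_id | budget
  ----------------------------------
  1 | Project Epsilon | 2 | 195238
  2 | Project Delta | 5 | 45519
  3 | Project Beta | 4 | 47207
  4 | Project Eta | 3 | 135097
SELECT department_id, MAX(salary) AS max_salary FROM employees GROUP BY department_id HAVING MAX(salary) < 125041

Execution result:
department_id | max_salary
5 | 116489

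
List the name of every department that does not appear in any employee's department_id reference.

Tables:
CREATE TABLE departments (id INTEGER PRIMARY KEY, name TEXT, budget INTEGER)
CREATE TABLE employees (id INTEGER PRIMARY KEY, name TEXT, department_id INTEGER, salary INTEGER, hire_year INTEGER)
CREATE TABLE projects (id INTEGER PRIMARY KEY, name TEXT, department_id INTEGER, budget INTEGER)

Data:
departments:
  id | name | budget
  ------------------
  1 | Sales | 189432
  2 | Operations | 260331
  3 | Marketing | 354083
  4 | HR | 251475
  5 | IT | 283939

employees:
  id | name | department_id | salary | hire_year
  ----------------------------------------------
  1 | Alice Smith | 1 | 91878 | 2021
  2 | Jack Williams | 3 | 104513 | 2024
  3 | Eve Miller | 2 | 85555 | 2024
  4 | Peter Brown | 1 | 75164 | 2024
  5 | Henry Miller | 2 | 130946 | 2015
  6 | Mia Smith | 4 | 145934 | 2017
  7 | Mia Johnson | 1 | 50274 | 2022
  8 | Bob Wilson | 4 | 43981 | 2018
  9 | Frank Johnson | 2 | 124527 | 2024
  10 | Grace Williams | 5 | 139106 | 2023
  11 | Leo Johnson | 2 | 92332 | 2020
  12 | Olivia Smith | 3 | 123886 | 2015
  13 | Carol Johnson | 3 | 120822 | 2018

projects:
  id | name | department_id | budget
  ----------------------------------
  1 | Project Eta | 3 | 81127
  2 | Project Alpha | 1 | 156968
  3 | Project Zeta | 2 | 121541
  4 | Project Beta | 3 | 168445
SELECT p.name FROM departments p LEFT JOIN employees c ON c.department_id = p.id WHERE c.id IS NULL

Execution result:
(no rows)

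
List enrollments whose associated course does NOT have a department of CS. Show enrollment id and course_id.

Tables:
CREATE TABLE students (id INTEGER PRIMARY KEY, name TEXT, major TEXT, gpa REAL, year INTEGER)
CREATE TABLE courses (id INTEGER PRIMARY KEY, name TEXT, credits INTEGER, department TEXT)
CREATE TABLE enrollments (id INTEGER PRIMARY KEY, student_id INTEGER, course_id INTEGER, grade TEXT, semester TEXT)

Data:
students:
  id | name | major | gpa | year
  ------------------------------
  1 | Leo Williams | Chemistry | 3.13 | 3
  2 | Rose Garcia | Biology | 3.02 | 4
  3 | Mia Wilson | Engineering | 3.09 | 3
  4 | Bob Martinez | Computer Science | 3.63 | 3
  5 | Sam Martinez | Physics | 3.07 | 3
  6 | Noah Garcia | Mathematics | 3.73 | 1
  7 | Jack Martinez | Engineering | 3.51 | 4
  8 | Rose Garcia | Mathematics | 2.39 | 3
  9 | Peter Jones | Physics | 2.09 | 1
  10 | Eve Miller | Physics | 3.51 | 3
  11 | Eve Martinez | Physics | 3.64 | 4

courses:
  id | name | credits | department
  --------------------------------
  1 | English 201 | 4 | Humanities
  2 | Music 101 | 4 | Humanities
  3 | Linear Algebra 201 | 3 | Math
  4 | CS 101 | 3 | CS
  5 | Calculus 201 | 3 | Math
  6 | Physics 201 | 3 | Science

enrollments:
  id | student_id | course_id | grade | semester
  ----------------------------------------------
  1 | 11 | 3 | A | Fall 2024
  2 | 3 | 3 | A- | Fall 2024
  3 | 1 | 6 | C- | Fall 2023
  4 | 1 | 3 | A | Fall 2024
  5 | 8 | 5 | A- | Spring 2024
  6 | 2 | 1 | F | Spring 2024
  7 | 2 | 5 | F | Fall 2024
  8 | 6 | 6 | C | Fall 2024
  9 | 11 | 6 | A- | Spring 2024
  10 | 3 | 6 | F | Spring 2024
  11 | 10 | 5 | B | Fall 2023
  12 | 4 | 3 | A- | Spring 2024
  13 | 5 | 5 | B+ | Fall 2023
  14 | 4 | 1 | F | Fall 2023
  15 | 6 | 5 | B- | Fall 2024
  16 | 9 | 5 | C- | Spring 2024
SELECT id, course_id FROM enrollments WHERE course_id NOT IN (SELECT id FROM courses WHERE department = 'CS')

Execution result:
id | course_id
1 | 3
2 | 3
3 | 6
4 | 3
5 | 5
6 | 1
7 | 5
8 | 6
9 | 6
10 | 6
11 | 5
12 | 3
13 | 5
14 | 1
15 | 5
16 | 5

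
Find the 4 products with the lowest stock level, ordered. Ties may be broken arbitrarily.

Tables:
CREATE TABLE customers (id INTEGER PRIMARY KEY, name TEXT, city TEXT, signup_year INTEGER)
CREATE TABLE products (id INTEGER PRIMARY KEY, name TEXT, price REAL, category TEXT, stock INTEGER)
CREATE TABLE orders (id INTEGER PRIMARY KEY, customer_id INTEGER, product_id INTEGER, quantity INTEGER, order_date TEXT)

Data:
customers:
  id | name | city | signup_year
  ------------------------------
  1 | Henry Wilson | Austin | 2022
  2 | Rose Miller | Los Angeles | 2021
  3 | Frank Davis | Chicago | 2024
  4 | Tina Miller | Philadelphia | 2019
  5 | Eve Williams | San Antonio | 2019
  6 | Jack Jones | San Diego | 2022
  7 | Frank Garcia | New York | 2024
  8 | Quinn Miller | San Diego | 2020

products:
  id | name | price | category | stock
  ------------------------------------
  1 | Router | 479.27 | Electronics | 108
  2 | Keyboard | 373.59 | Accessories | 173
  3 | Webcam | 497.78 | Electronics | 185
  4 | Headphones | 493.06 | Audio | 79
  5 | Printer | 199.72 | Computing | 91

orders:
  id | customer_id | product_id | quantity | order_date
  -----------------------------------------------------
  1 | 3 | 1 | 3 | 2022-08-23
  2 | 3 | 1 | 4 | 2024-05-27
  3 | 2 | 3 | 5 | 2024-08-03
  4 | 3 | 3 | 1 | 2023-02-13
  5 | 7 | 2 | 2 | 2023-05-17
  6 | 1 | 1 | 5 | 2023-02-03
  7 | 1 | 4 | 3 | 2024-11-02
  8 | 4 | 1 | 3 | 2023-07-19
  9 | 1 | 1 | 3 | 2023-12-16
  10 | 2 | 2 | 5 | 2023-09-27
SELECT name, stock FROM products ORDER BY stock ASC LIMIT 4

Execution result:
name | stock
Headphones | 79
Printer | 91
Router | 108
Keyboard | 173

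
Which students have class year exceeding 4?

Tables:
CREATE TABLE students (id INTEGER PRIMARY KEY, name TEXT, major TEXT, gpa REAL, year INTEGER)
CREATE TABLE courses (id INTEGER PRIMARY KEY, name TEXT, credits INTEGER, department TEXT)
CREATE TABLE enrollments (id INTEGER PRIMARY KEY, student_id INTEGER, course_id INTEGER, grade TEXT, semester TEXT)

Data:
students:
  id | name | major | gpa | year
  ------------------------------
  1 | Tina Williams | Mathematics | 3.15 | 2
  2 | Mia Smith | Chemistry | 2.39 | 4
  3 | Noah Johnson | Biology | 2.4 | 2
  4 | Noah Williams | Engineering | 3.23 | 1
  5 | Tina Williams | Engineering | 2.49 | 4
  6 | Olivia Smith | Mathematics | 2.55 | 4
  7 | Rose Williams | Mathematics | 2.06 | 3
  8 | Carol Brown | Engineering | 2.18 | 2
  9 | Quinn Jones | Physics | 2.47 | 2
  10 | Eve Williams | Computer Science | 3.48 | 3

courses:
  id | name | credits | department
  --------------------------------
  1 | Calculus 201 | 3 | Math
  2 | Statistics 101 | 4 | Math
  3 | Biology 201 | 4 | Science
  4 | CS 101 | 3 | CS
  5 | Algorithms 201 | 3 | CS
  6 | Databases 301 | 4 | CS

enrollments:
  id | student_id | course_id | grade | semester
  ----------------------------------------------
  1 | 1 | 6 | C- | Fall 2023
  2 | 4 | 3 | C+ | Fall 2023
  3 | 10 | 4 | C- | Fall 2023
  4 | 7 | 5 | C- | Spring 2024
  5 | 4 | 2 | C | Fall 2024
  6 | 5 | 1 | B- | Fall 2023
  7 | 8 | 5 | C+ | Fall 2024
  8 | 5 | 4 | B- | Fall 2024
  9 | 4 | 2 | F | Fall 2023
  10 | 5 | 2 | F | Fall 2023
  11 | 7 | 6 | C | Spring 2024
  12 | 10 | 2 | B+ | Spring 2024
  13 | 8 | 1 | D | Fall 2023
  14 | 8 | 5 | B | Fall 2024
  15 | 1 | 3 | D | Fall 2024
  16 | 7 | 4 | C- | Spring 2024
SELECT name, year FROM students WHERE year > 4

Execution result:
(no rows)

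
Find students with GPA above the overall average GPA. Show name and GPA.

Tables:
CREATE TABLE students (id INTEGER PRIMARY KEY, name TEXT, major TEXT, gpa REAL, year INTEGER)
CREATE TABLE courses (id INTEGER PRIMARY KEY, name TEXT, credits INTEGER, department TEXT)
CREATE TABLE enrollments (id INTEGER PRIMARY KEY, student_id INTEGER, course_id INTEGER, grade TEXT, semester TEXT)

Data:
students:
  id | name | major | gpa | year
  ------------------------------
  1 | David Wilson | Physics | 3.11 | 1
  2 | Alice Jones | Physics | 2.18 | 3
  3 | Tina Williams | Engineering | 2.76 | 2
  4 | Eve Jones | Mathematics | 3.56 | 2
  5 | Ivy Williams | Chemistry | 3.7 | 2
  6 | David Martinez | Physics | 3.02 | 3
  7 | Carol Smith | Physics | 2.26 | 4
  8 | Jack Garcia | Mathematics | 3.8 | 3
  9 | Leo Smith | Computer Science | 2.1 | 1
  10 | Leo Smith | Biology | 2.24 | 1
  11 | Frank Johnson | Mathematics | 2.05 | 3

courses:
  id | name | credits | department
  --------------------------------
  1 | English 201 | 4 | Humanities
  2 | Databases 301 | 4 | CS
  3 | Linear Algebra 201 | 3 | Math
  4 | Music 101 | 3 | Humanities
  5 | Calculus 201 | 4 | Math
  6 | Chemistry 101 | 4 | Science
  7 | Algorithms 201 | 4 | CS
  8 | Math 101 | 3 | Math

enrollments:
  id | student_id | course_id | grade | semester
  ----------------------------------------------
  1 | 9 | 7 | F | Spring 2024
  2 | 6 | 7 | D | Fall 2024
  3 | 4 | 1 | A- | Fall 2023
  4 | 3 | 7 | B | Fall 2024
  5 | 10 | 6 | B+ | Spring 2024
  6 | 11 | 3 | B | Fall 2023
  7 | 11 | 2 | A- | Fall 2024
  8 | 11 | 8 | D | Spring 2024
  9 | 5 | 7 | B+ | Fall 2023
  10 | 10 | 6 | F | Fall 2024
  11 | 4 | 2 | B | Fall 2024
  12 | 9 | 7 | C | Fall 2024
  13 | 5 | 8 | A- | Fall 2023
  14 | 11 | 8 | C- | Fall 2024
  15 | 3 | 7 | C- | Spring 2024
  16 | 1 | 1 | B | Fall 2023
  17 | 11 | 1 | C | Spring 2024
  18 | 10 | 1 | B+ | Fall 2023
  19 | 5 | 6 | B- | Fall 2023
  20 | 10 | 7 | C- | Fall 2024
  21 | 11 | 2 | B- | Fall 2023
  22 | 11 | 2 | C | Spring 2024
SELECT name, gpa FROM students WHERE gpa > (SELECT AVG(gpa) FROM students)

Execution result:
name | gpa
David Wilson | 3.11
Eve Jones | 3.56
Ivy Williams | 3.70
David Martinez | 3.02
Jack Garcia | 3.80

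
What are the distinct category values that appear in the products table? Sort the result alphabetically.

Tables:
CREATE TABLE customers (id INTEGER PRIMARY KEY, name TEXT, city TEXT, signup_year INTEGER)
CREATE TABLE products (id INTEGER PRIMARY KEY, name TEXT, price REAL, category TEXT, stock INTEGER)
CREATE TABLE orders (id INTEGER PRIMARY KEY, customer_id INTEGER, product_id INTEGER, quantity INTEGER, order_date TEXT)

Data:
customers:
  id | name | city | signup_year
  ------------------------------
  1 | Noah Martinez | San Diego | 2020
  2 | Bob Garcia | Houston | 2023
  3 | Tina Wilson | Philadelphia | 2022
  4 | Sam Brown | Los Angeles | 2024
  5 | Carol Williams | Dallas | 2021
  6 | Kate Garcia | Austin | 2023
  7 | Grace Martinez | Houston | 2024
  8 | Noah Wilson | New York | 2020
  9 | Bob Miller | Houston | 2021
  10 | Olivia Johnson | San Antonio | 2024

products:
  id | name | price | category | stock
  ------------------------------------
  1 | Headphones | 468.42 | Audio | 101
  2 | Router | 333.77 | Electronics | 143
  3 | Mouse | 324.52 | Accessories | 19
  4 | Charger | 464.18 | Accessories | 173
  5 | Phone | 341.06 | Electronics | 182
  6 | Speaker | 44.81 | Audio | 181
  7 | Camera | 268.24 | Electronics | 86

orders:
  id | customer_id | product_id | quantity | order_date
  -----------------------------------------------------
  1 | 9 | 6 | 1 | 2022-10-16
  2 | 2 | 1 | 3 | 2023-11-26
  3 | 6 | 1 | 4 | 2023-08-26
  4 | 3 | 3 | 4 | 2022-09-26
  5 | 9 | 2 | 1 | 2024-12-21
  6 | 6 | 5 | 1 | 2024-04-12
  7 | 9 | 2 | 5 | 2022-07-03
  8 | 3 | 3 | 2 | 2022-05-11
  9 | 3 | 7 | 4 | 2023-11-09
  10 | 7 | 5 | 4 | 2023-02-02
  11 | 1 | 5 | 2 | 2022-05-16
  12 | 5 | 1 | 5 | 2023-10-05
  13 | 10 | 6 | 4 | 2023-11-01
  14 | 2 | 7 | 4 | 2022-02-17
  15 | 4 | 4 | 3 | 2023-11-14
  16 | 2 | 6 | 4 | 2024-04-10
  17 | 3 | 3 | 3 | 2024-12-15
SELECT DISTINCT category FROM products ORDER BY category

Execution result:
category
Accessories
Audio
Electronics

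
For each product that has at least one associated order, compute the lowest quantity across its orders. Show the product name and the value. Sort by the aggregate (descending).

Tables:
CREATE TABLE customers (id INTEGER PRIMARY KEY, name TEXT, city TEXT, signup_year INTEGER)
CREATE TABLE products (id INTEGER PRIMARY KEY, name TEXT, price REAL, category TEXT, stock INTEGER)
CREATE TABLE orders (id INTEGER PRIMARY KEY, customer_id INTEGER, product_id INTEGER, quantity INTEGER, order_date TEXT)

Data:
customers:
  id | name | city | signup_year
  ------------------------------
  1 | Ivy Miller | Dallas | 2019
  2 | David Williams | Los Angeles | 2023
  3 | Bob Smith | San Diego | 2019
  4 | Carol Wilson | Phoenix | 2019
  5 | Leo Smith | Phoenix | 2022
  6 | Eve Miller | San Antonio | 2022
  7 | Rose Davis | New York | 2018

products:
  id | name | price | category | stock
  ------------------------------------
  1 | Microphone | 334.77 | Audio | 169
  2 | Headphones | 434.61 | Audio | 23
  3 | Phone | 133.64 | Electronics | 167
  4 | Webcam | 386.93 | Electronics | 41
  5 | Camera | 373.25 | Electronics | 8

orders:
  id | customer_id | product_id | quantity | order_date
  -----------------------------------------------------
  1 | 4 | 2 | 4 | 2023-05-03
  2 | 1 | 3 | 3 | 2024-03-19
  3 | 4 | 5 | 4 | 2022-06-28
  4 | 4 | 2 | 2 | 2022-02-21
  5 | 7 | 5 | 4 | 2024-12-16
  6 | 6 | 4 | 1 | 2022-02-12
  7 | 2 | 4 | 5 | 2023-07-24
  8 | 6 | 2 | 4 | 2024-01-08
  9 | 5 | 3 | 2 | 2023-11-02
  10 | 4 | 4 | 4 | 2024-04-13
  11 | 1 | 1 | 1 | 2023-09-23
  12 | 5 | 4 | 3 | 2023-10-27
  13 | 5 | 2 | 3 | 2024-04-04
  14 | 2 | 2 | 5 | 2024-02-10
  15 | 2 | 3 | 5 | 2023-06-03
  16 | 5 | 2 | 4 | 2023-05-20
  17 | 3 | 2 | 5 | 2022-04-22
SELECT p.name, MIN(c.quantity) AS min_quantity FROM orders c JOIN products p ON c.product_id = p.id GROUP BY p.id, p.name ORDER BY min_quantity DESC

Execution result:
name | min_quantity
Camera | 4
Headphones | 2
Phone | 2
Microphone | 1
Webcam | 1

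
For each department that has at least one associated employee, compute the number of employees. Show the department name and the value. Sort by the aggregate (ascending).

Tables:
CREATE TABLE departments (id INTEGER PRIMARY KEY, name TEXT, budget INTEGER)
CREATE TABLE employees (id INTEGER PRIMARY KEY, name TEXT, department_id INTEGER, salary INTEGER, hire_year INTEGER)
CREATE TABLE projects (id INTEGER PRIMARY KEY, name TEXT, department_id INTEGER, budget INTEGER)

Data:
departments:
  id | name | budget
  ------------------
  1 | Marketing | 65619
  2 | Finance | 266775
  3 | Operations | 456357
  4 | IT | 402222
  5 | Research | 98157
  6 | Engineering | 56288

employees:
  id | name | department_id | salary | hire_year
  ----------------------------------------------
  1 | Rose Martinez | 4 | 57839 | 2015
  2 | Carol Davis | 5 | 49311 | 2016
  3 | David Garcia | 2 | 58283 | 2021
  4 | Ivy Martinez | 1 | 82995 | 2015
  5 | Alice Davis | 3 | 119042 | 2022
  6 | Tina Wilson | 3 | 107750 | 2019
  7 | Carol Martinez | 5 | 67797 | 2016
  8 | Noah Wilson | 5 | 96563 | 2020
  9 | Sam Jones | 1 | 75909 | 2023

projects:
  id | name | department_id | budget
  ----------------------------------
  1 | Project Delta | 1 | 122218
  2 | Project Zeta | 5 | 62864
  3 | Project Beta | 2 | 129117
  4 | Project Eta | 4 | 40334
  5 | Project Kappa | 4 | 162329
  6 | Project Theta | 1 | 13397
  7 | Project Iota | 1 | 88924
SELECT p.name, COUNT(*) AS n FROM employees c JOIN departments p ON c.department_id = p.id GROUP BY p.id, p.name ORDER BY n ASC

Execution result:
name | n
Finance | 1
IT | 1
Marketing | 2
Operations | 2
Research | 3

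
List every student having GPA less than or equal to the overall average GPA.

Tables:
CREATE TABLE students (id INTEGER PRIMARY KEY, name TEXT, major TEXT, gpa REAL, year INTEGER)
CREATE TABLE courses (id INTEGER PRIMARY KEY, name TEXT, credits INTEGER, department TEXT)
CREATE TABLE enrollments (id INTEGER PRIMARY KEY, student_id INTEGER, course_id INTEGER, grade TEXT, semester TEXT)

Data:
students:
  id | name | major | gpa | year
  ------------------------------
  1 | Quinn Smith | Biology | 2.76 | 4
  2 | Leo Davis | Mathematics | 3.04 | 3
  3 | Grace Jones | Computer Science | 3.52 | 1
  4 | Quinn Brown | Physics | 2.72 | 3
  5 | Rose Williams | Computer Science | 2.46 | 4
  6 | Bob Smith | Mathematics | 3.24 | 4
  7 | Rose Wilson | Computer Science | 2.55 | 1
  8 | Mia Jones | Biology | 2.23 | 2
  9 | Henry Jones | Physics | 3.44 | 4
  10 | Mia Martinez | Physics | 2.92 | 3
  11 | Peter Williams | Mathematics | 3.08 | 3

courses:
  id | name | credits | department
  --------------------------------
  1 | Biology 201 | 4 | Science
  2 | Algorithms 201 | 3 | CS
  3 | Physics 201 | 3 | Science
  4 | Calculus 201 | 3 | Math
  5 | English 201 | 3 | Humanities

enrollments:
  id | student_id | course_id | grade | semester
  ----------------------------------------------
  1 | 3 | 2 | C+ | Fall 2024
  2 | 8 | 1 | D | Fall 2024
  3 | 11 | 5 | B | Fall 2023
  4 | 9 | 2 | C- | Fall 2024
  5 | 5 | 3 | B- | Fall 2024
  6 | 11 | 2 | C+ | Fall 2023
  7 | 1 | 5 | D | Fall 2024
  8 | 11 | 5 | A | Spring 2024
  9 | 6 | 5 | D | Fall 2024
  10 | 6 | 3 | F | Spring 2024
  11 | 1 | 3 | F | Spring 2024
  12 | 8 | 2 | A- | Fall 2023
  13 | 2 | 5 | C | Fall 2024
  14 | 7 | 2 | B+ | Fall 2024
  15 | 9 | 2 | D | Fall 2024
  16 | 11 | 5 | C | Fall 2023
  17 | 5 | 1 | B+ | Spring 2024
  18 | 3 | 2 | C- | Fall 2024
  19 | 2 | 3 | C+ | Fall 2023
SELECT name, gpa FROM students WHERE gpa <= (SELECT AVG(gpa) FROM students)

Execution result:
name | gpa
Quinn Smith | 2.76
Quinn Brown | 2.72
Rose Williams | 2.46
Rose Wilson | 2.55
Mia Jones | 2.23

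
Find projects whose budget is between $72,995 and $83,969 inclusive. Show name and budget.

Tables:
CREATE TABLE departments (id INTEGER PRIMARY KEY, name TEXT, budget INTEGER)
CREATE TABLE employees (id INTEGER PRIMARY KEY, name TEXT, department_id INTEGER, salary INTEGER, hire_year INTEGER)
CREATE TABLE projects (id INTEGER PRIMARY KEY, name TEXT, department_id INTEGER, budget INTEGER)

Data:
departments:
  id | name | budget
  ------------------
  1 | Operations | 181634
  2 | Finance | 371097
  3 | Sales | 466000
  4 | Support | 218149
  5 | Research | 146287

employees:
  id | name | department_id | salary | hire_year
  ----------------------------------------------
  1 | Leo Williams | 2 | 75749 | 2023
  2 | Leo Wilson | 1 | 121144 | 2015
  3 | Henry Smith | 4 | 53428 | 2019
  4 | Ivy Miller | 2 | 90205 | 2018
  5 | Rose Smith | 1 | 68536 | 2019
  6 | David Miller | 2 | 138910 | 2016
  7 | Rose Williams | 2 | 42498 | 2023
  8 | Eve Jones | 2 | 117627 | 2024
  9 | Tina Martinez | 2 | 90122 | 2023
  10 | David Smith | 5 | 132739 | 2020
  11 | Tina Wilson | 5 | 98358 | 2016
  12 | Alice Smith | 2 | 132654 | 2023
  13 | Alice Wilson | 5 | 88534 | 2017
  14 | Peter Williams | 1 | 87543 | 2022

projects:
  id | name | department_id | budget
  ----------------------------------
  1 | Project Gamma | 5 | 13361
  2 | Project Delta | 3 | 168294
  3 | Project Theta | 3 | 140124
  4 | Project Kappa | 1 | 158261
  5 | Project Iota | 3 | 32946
SELECT name, budget FROM projects WHERE budget BETWEEN 72995 AND 83969

Execution result:
(no rows)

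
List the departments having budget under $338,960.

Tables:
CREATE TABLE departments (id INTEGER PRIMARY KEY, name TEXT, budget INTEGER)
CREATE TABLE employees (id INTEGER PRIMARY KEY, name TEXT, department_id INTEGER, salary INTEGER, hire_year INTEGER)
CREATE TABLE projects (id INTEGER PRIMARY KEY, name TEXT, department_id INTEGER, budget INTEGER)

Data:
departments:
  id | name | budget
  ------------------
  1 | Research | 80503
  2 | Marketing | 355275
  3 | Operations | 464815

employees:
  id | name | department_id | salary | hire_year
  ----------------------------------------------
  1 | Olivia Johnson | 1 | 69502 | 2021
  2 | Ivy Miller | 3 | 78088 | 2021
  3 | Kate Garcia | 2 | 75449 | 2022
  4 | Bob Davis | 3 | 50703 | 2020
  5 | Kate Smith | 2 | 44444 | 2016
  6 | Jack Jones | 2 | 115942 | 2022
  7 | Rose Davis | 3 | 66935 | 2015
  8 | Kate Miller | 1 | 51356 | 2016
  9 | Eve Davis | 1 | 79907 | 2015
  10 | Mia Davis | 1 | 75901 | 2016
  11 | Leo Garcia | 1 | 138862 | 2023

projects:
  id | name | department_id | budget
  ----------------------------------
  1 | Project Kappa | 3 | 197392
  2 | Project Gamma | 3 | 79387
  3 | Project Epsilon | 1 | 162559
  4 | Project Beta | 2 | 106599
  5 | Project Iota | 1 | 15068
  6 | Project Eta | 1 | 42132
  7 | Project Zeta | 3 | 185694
SELECT name, budget FROM departments WHERE budget < 338960

Execution result:
name | budget
Research | 80503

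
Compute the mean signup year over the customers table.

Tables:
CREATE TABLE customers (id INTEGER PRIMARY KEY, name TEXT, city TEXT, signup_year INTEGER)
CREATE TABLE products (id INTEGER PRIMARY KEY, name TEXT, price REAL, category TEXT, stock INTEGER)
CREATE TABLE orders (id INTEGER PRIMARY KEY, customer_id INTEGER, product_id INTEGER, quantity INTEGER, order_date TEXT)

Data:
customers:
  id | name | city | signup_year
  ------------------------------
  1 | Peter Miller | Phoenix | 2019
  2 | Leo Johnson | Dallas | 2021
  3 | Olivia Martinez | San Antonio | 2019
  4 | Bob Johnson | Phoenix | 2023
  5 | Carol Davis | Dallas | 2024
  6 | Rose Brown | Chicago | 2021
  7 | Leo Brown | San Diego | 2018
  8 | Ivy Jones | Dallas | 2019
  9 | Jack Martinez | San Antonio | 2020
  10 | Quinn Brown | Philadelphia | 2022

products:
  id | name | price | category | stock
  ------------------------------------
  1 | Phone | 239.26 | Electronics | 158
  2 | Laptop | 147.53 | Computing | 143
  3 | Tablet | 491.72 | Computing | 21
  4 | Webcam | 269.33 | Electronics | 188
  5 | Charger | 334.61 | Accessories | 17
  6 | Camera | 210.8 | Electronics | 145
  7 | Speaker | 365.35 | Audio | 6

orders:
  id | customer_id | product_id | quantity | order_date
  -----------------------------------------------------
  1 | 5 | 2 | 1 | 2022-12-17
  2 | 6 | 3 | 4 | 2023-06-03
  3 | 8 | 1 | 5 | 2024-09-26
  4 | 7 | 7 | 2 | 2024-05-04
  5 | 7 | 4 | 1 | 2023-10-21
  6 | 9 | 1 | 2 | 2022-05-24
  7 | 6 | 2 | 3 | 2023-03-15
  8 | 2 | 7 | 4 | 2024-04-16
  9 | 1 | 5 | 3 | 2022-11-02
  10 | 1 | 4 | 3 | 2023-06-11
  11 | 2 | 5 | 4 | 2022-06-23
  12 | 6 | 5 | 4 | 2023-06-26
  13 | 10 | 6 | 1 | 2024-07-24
SELECT AVG(signup_year) FROM customers

Execution result:
2020.60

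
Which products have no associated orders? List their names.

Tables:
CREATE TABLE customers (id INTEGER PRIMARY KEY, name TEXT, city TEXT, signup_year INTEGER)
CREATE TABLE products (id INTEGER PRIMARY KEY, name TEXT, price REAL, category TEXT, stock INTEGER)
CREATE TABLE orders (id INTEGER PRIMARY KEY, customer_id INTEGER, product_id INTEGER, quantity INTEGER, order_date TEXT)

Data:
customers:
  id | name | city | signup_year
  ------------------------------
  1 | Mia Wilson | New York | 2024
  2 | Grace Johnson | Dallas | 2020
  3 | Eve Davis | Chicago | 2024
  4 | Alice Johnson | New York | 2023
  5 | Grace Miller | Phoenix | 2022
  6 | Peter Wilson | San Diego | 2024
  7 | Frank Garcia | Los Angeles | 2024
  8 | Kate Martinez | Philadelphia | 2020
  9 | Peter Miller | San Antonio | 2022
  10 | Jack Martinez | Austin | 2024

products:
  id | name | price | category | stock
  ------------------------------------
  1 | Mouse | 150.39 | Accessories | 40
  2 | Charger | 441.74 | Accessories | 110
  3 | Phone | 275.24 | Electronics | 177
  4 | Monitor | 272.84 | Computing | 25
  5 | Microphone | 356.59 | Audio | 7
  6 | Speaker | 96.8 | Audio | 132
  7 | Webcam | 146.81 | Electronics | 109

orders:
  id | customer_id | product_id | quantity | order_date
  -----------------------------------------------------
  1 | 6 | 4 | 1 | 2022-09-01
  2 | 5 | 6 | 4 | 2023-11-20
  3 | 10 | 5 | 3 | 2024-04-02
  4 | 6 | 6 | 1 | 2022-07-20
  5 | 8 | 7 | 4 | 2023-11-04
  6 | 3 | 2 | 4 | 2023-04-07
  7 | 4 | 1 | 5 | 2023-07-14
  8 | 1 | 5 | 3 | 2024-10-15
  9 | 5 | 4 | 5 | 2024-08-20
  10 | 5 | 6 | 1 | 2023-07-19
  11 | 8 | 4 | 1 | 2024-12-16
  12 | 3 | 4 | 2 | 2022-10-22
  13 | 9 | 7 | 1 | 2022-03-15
SELECT p.name FROM products p LEFT JOIN orders c ON c.product_id = p.id WHERE c.id IS NULL

Execution result:
Phone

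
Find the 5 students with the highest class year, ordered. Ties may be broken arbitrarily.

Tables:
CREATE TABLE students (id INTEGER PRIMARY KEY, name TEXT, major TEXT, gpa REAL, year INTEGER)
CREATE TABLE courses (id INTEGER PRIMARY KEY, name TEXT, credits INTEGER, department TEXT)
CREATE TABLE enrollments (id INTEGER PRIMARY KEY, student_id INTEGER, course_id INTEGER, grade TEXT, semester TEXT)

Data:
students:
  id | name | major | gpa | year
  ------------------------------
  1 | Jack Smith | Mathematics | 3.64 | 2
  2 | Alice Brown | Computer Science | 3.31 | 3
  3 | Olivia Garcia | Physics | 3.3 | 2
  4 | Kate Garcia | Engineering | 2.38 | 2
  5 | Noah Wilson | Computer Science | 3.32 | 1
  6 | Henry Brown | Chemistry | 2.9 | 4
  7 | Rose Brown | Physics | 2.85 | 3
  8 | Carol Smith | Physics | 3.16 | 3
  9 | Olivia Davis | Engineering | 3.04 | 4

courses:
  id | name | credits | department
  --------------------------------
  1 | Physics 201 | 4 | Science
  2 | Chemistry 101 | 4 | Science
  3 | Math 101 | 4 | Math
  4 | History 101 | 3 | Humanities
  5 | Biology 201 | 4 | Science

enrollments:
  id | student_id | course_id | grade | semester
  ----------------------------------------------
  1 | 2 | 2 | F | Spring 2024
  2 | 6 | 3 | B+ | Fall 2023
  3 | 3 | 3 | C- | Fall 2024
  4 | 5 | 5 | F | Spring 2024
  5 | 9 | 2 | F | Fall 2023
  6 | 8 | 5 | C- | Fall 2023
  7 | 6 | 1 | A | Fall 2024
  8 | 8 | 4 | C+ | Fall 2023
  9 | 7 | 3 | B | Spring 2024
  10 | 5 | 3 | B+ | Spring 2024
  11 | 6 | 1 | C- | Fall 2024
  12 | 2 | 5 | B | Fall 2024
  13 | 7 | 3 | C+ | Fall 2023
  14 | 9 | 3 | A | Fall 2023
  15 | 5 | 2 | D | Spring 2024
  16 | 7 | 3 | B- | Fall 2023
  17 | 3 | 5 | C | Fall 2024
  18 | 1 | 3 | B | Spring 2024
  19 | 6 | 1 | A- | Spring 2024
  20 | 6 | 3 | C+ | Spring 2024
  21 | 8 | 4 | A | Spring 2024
SELECT name, year FROM students ORDER BY year DESC LIMIT 5

Execution result:
name | year
Henry Brown | 4
Olivia Davis | 4
Alice Brown | 3
Rose Brown | 3
Carol Smith | 3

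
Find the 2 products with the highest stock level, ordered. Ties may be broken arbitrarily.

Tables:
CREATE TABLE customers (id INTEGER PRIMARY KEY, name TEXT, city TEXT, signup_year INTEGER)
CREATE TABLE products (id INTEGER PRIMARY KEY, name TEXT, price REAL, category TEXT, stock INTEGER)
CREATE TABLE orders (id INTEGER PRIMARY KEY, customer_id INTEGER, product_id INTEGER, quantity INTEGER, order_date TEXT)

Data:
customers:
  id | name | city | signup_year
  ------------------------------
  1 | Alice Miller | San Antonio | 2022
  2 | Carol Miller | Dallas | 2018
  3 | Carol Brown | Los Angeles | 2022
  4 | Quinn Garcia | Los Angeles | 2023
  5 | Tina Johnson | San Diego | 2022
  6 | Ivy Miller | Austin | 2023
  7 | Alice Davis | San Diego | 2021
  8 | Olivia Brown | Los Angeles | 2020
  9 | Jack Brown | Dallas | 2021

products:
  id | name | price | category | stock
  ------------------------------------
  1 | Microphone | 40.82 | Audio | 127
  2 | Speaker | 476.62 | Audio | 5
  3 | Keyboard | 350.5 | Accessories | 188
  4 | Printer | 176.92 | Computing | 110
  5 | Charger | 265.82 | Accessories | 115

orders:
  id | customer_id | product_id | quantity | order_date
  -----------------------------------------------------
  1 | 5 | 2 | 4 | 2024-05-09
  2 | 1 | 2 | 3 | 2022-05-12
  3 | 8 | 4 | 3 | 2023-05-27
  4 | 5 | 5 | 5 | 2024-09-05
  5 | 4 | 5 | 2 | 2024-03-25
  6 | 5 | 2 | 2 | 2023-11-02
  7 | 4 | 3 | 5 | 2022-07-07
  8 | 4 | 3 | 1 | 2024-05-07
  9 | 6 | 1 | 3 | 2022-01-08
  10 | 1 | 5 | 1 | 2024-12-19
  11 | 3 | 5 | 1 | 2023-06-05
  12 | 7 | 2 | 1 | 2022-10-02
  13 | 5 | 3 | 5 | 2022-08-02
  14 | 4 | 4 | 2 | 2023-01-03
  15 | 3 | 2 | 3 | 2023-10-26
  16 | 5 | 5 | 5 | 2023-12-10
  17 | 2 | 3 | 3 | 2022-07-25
SELECT name, stock FROM products ORDER BY stock DESC LIMIT 2

Execution result:
name | stock
Keyboard | 188
Microphone | 127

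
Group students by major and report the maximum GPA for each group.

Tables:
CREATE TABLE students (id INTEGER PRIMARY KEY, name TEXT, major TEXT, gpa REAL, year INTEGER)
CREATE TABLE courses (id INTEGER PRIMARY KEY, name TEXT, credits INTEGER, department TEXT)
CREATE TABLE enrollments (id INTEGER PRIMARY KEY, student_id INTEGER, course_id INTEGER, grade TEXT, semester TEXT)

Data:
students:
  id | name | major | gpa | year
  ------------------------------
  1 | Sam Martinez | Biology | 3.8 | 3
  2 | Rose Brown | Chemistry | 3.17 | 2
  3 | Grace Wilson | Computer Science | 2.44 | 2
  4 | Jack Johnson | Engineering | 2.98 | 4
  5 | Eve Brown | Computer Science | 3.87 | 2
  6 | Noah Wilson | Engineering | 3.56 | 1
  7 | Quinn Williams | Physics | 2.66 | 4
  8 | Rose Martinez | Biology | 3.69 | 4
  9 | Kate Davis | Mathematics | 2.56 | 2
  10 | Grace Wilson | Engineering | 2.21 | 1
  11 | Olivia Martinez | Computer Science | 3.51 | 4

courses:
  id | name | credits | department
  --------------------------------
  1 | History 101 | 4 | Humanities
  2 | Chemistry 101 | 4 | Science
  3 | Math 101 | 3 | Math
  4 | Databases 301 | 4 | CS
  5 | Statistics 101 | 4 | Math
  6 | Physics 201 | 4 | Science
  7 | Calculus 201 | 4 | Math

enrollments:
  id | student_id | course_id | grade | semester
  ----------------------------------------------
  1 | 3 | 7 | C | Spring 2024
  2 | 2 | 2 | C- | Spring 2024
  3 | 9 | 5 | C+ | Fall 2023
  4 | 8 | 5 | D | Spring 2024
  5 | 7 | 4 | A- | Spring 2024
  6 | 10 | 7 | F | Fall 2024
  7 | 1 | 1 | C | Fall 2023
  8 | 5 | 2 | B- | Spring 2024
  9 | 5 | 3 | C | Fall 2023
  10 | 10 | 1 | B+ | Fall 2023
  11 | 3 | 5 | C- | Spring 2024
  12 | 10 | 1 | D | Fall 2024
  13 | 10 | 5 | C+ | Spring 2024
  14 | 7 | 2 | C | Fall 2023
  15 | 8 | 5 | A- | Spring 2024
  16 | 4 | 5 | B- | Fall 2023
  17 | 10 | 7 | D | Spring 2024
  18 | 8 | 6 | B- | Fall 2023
SELECT major, MAX(gpa) AS max_gpa FROM students GROUP BY major

Execution result:
major | max_gpa
Biology | 3.80
Chemistry | 3.17
Computer Science | 3.87
Engineering | 3.56
Mathematics | 2.56
Physics | 2.66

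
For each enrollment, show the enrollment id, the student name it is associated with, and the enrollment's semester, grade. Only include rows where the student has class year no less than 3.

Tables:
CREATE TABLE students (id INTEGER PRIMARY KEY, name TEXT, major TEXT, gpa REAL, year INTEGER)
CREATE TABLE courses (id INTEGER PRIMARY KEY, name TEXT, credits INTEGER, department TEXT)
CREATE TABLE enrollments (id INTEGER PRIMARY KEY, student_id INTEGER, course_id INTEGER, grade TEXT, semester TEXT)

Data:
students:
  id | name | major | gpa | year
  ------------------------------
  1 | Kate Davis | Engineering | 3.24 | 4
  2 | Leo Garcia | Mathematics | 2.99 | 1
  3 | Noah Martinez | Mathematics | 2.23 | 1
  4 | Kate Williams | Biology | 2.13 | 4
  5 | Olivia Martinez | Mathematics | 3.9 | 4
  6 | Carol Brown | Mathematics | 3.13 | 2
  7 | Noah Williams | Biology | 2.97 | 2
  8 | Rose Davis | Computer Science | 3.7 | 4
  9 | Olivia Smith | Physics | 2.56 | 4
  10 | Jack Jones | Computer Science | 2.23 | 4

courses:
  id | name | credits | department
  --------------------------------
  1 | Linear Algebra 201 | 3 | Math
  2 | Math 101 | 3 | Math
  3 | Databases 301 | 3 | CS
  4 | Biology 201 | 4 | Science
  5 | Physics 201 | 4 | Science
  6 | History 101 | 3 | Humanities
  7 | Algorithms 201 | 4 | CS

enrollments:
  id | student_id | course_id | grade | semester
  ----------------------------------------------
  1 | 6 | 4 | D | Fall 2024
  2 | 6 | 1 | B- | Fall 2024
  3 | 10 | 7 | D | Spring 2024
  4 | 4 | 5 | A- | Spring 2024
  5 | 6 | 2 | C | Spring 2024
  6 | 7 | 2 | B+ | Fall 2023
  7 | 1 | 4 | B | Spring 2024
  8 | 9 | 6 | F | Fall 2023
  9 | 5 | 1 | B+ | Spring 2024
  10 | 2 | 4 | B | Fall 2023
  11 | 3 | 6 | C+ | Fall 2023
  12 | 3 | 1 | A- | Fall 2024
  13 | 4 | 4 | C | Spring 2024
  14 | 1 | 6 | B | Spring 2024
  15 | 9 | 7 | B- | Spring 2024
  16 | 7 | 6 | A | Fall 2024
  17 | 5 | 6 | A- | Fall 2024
SELECT c.id, p.name AS student, c.semester, c.grade FROM enrollments c JOIN students p ON c.student_id = p.id WHERE p.year >= 3

Execution result:
id | student | semester | grade
3 | Jack Jones | Spring 2024 | D
4 | Kate Williams | Spring 2024 | A-
7 | Kate Davis | Spring 2024 | B
8 | Olivia Smith | Fall 2023 | F
9 | Olivia Martinez | Spring 2024 | B+
13 | Kate Williams | Spring 2024 | C
14 | Kate Davis | Spring 2024 | B
15 | Olivia Smith | Spring 2024 | B-
17 | Olivia Martinez | Fall 2024 | A-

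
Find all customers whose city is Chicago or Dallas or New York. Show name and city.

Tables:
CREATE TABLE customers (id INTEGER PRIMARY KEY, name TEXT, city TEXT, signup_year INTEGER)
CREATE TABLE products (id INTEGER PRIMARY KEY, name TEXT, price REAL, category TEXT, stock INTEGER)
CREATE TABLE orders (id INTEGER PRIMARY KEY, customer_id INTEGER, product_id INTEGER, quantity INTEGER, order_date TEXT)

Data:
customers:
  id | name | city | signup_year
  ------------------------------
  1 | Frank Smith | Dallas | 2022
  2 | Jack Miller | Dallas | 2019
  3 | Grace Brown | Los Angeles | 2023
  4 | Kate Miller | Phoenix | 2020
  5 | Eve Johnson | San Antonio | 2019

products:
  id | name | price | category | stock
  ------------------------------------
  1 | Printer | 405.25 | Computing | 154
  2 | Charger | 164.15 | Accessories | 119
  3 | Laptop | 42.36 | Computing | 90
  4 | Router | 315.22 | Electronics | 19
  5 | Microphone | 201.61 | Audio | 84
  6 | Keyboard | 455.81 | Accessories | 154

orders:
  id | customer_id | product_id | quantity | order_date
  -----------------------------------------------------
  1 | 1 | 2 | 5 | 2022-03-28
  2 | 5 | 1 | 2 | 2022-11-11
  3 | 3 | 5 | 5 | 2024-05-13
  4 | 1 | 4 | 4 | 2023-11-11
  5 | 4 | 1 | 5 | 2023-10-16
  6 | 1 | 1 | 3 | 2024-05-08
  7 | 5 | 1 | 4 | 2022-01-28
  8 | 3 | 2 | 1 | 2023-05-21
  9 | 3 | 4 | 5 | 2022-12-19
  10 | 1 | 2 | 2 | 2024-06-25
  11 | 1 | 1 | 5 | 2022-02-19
SELECT name, city FROM customers WHERE city IN ('Chicago', 'Dallas', 'New York')

Execution result:
name | city
Frank Smith | Dallas
Jack Miller | Dallas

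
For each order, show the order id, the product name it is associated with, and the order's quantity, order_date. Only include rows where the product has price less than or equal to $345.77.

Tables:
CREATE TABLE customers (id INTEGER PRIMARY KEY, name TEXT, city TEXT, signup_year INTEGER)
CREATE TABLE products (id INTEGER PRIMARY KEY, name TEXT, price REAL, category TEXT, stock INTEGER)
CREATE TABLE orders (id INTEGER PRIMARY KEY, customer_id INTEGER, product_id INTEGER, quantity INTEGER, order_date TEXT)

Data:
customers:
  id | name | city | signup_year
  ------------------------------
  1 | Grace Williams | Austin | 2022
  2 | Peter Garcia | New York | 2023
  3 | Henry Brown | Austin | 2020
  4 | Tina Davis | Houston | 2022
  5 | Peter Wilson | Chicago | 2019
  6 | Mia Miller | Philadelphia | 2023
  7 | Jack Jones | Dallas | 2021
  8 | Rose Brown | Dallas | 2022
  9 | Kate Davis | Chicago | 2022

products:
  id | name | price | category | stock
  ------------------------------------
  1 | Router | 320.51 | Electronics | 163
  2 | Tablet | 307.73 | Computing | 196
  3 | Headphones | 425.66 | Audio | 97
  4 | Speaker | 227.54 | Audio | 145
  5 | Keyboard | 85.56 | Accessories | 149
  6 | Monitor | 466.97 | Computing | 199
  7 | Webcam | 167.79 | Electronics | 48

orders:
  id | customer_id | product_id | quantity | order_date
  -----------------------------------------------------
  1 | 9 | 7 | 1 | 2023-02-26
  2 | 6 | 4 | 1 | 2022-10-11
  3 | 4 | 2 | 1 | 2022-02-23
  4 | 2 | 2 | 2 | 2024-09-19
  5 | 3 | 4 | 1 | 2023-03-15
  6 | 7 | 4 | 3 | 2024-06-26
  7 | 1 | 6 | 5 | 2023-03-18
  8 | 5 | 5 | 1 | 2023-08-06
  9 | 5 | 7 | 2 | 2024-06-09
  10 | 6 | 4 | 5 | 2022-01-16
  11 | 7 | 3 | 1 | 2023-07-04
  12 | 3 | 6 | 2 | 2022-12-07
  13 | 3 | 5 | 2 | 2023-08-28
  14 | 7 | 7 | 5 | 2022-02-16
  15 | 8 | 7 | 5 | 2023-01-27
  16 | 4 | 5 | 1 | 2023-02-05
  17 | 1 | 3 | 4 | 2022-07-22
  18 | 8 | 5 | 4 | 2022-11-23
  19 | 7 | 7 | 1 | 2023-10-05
SELECT c.id, p.name AS product, c.quantity, c.order_date FROM orders c JOIN products p ON c.product_id = p.id WHERE p.price <= 345.77

Execution result:
id | product | quantity | order_date
1 | Webcam | 1 | 2023-02-26
2 | Speaker | 1 | 2022-10-11
3 | Tablet | 1 | 2022-02-23
4 | Tablet | 2 | 2024-09-19
5 | Speaker | 1 | 2023-03-15
6 | Speaker | 3 | 2024-06-26
8 | Keyboard | 1 | 2023-08-06
9 | Webcam | 2 | 2024-06-09
10 | Speaker | 5 | 2022-01-16
13 | Keyboard | 2 | 2023-08-28
14 | Webcam | 5 | 2022-02-16
15 | Webcam | 5 | 2023-01-27
16 | Keyboard | 1 | 2023-02-05
18 | Keyboard | 4 | 2022-11-23
19 | Webcam | 1 | 2023-10-05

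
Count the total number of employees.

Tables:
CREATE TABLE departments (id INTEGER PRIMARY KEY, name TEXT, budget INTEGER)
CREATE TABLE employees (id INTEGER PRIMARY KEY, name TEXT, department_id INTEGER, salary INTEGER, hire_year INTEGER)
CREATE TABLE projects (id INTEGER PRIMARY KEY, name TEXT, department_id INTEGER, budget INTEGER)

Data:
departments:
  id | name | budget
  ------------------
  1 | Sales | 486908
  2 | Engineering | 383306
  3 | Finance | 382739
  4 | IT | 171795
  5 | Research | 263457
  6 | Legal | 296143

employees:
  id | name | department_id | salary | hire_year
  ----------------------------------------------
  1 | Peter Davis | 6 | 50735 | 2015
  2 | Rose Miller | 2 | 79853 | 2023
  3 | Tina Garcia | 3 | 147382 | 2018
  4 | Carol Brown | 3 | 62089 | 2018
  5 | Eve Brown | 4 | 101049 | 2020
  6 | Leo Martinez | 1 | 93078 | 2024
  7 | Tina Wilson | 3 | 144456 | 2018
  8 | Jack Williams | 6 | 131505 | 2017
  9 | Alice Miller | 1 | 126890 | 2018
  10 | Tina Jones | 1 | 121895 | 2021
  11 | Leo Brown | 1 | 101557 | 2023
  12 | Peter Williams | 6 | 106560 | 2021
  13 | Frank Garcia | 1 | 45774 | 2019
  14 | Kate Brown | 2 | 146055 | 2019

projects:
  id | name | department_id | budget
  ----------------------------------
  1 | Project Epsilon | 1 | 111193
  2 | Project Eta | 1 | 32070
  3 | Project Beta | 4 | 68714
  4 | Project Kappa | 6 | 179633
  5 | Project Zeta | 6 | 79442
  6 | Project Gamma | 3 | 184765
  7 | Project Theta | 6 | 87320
SELECT COUNT(*) FROM employees

Execution result:
14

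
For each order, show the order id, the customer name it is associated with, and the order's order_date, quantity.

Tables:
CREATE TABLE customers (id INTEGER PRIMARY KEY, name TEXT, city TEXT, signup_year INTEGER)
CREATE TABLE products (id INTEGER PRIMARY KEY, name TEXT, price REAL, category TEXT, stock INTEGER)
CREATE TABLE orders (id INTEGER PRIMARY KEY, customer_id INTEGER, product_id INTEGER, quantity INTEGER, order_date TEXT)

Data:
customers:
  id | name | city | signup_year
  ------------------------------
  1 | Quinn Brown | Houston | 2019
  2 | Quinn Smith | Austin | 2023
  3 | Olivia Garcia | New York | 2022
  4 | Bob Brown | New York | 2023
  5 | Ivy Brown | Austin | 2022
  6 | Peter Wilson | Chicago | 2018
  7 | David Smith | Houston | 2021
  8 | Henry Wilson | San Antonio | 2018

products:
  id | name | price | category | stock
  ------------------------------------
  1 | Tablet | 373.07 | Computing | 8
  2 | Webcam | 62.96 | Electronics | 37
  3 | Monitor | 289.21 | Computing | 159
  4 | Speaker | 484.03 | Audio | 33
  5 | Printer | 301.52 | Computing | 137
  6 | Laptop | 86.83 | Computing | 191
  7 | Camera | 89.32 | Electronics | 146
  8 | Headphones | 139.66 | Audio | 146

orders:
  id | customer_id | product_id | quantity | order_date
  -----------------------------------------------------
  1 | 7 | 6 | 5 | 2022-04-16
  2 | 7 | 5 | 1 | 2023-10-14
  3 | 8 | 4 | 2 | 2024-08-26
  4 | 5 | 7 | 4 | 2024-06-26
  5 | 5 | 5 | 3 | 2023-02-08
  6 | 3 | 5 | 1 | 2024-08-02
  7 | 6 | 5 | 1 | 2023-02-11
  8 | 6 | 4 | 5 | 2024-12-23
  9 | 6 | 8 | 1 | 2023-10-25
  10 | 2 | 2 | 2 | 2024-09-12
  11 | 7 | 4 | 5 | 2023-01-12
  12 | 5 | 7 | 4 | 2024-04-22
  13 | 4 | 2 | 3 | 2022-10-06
SELECT c.id, p.name AS customer, c.order_date, c.quantity FROM orders c JOIN customers p ON c.customer_id = p.id

Execution result:
id | customer | order_date | quantity
1 | David Smith | 2022-04-16 | 5
2 | David Smith | 2023-10-14 | 1
3 | Henry Wilson | 2024-08-26 | 2
4 | Ivy Brown | 2024-06-26 | 4
5 | Ivy Brown | 2023-02-08 | 3
6 | Olivia Garcia | 2024-08-02 | 1
7 | Peter Wilson | 2023-02-11 | 1
8 | Peter Wilson | 2024-12-23 | 5
9 | Peter Wilson | 2023-10-25 | 1
10 | Quinn Smith | 2024-09-12 | 2
11 | David Smith | 2023-01-12 | 5
12 | Ivy Brown | 2024-04-22 | 4
13 | Bob Brown | 2022-10-06 | 3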